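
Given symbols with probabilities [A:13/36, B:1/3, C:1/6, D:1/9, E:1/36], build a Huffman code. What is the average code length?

Huffman tree construction:
Combine smallest probabilities repeatedly
Resulting codes:
  A: 0 (length 1)
  B: 11 (length 2)
  C: 101 (length 3)
  D: 1001 (length 4)
  E: 1000 (length 4)
Average length = Σ p(s) × length(s) = 2.0833 bits


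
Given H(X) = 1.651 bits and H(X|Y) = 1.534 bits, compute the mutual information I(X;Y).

I(X;Y) = H(X) - H(X|Y)
I(X;Y) = 1.651 - 1.534 = 0.117 bits


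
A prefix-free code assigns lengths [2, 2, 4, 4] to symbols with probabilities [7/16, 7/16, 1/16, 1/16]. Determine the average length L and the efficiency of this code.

Average length L = Σ p_i × l_i = 2.2500 bits
Entropy H = 1.5436 bits
Efficiency η = H/L × 100% = 68.60%


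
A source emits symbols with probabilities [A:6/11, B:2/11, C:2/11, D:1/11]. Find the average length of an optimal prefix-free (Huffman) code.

Huffman tree construction:
Combine smallest probabilities repeatedly
Resulting codes:
  A: 1 (length 1)
  B: 011 (length 3)
  C: 00 (length 2)
  D: 010 (length 3)
Average length = Σ p(s) × length(s) = 1.7273 bits


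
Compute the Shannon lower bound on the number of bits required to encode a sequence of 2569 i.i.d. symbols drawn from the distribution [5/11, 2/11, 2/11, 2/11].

Entropy H = 1.8586 bits/symbol
Minimum bits = H × n = 1.8586 × 2569
= 4774.63 bits


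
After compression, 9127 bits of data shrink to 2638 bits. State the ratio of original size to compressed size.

Compression ratio = Original / Compressed
= 9127 / 2638 = 3.46:1


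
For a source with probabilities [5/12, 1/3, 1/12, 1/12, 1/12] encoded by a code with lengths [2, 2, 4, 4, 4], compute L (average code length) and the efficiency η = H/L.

Average length L = Σ p_i × l_i = 2.5000 bits
Entropy H = 1.9508 bits
Efficiency η = H/L × 100% = 78.03%


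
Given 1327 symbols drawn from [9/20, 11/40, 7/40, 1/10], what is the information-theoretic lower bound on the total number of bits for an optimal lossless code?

Entropy H = 1.8028 bits/symbol
Minimum bits = H × n = 1.8028 × 1327
= 2392.36 bits


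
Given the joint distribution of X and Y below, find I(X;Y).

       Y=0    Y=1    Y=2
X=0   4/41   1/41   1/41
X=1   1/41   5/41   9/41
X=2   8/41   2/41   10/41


H(X) = 1.4417, H(Y) = 1.4906, H(X,Y) = 2.7391
I(X;Y) = H(X) + H(Y) - H(X,Y) = 0.1932 bits


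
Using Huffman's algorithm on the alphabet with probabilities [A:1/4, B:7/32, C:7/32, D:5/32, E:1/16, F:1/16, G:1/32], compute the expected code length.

Huffman tree construction:
Combine smallest probabilities repeatedly
Resulting codes:
  A: 10 (length 2)
  B: 00 (length 2)
  C: 01 (length 2)
  D: 110 (length 3)
  E: 11111 (length 5)
  F: 1110 (length 4)
  G: 11110 (length 5)
Average length = Σ p(s) × length(s) = 2.5625 bits


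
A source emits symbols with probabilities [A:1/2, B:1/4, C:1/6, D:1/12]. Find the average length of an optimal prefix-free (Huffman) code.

Huffman tree construction:
Combine smallest probabilities repeatedly
Resulting codes:
  A: 0 (length 1)
  B: 10 (length 2)
  C: 111 (length 3)
  D: 110 (length 3)
Average length = Σ p(s) × length(s) = 1.7500 bits


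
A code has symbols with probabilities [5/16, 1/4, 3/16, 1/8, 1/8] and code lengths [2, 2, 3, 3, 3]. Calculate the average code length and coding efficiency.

Average length L = Σ p_i × l_i = 2.4375 bits
Entropy H = 2.2272 bits
Efficiency η = H/L × 100% = 91.37%


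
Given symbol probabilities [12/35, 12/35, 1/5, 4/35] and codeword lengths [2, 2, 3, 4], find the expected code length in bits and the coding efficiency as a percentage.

Average length L = Σ p_i × l_i = 2.4286 bits
Entropy H = 1.8810 bits
Efficiency η = H/L × 100% = 77.45%


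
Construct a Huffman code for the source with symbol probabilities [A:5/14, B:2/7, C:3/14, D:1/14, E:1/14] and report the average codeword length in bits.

Huffman tree construction:
Combine smallest probabilities repeatedly
Resulting codes:
  A: 11 (length 2)
  B: 10 (length 2)
  C: 01 (length 2)
  D: 000 (length 3)
  E: 001 (length 3)
Average length = Σ p(s) × length(s) = 2.1429 bits


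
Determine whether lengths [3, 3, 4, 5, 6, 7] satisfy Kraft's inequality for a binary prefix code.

Kraft inequality: Σ 2^(-l_i) ≤ 1 for prefix-free code
Calculating: 2^(-3) + 2^(-3) + 2^(-4) + 2^(-5) + 2^(-6) + 2^(-7)
= 0.125 + 0.125 + 0.0625 + 0.03125 + 0.015625 + 0.0078125
= 0.3672
Since 0.3672 ≤ 1, prefix-free code exists


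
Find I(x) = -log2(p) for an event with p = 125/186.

Information content I(x) = -log₂(p(x))
I = -log₂(125/186) = -log₂(0.6720)
I = 0.5734 bits


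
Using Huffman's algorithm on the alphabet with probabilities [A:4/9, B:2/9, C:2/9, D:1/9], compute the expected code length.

Huffman tree construction:
Combine smallest probabilities repeatedly
Resulting codes:
  A: 0 (length 1)
  B: 111 (length 3)
  C: 10 (length 2)
  D: 110 (length 3)
Average length = Σ p(s) × length(s) = 1.8889 bits


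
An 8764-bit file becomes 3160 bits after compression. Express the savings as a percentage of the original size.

Space savings = (1 - Compressed/Original) × 100%
= (1 - 3160/8764) × 100%
= 63.94%


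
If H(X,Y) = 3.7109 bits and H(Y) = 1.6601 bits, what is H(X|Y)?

Chain rule: H(X,Y) = H(X|Y) + H(Y)
H(X|Y) = H(X,Y) - H(Y) = 3.7109 - 1.6601 = 2.0508 bits


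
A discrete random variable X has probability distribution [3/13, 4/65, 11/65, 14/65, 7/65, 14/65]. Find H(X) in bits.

H(X) = -Σ p(x) log₂ p(x)
  -3/13 × log₂(3/13) = 0.4882
  -4/65 × log₂(4/65) = 0.2475
  -11/65 × log₂(11/65) = 0.4337
  -14/65 × log₂(14/65) = 0.4771
  -7/65 × log₂(7/65) = 0.3462
  -14/65 × log₂(14/65) = 0.4771
H(X) = 2.4698 bits


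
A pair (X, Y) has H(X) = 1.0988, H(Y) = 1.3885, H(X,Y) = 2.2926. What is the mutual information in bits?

I(X;Y) = H(X) + H(Y) - H(X,Y)
I(X;Y) = 1.0988 + 1.3885 - 2.2926 = 0.1947 bits


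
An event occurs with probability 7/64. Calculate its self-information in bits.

Information content I(x) = -log₂(p(x))
I = -log₂(7/64) = -log₂(0.1094)
I = 3.1926 bits


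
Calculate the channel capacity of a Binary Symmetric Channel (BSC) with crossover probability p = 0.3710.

For BSC with error probability p:
C = 1 - H(p) where H(p) is binary entropy
H(0.3710) = -0.3710 × log₂(0.3710) - 0.6290 × log₂(0.6290)
H(p) = 0.9514
C = 1 - 0.9514 = 0.0486 bits/use


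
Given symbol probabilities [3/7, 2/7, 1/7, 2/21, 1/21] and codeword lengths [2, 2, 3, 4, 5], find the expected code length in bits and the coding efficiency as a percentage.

Average length L = Σ p_i × l_i = 2.4762 bits
Entropy H = 1.9736 bits
Efficiency η = H/L × 100% = 79.70%


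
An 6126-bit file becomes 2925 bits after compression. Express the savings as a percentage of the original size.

Space savings = (1 - Compressed/Original) × 100%
= (1 - 2925/6126) × 100%
= 52.25%


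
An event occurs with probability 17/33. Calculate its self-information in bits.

Information content I(x) = -log₂(p(x))
I = -log₂(17/33) = -log₂(0.5152)
I = 0.9569 bits


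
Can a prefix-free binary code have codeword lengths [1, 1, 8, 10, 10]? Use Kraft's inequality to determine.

Kraft inequality: Σ 2^(-l_i) ≤ 1 for prefix-free code
Calculating: 2^(-1) + 2^(-1) + 2^(-8) + 2^(-10) + 2^(-10)
= 0.5 + 0.5 + 0.00390625 + 0.0009765625 + 0.0009765625
= 1.0059
Since 1.0059 > 1, prefix-free code does not exist


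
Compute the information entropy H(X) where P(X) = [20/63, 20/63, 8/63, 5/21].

H(X) = -Σ p(x) log₂ p(x)
  -20/63 × log₂(20/63) = 0.5255
  -20/63 × log₂(20/63) = 0.5255
  -8/63 × log₂(8/63) = 0.3781
  -5/21 × log₂(5/21) = 0.4929
H(X) = 1.9220 bits


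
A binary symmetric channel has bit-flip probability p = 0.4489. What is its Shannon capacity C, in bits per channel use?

For BSC with error probability p:
C = 1 - H(p) where H(p) is binary entropy
H(0.4489) = -0.4489 × log₂(0.4489) - 0.5511 × log₂(0.5511)
H(p) = 0.9925
C = 1 - 0.9925 = 0.0075 bits/use


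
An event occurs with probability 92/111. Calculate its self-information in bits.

Information content I(x) = -log₂(p(x))
I = -log₂(92/111) = -log₂(0.8288)
I = 0.2709 bits


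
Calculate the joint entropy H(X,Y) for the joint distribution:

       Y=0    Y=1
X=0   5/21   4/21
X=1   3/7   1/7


H(X,Y) = -Σ p(x,y) log₂ p(x,y)
  p(0,0)=5/21: -0.2381 × log₂(0.2381) = 0.4929
  p(0,1)=4/21: -0.1905 × log₂(0.1905) = 0.4557
  p(1,0)=3/7: -0.4286 × log₂(0.4286) = 0.5239
  p(1,1)=1/7: -0.1429 × log₂(0.1429) = 0.4011
H(X,Y) = 1.8736 bits


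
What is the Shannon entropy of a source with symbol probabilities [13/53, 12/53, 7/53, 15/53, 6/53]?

H(X) = -Σ p(x) log₂ p(x)
  -13/53 × log₂(13/53) = 0.4973
  -12/53 × log₂(12/53) = 0.4852
  -7/53 × log₂(7/53) = 0.3857
  -15/53 × log₂(15/53) = 0.5154
  -6/53 × log₂(6/53) = 0.3558
H(X) = 2.2394 bits


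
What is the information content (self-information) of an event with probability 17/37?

Information content I(x) = -log₂(p(x))
I = -log₂(17/37) = -log₂(0.4595)
I = 1.1220 bits


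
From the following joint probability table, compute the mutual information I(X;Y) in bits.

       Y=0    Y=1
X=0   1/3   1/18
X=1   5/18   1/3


H(X) = 0.9641, H(Y) = 0.9641, H(X,Y) = 1.8016
I(X;Y) = H(X) + H(Y) - H(X,Y) = 0.1265 bits


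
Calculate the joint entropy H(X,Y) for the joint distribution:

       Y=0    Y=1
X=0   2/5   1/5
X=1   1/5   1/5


H(X,Y) = -Σ p(x,y) log₂ p(x,y)
  p(0,0)=2/5: -0.4000 × log₂(0.4000) = 0.5288
  p(0,1)=1/5: -0.2000 × log₂(0.2000) = 0.4644
  p(1,0)=1/5: -0.2000 × log₂(0.2000) = 0.4644
  p(1,1)=1/5: -0.2000 × log₂(0.2000) = 0.4644
H(X,Y) = 1.9219 bits


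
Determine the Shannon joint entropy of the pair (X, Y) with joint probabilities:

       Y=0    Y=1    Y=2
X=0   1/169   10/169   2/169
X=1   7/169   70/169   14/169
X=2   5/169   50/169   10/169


H(X,Y) = -Σ p(x,y) log₂ p(x,y)
  p(0,0)=1/169: -0.0059 × log₂(0.0059) = 0.0438
  p(0,1)=10/169: -0.0592 × log₂(0.0592) = 0.2414
  p(0,2)=2/169: -0.0118 × log₂(0.0118) = 0.0758
  p(1,0)=7/169: -0.0414 × log₂(0.0414) = 0.1903
  p(1,1)=70/169: -0.4142 × log₂(0.4142) = 0.5267
  p(1,2)=14/169: -0.0828 × log₂(0.0828) = 0.2977
  p(2,0)=5/169: -0.0296 × log₂(0.0296) = 0.1503
  p(2,1)=50/169: -0.2959 × log₂(0.2959) = 0.5198
  p(2,2)=10/169: -0.0592 × log₂(0.0592) = 0.2414
H(X,Y) = 2.2870 bits


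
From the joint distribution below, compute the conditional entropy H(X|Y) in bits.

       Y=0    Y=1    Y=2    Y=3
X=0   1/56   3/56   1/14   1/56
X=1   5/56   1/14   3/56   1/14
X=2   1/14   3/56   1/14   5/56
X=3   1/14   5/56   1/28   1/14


H(X|Y) = Σ_y p(y) H(X|Y=y)
  p(Y=0) = 1/4, H(X|Y=0) = 1.8352
  p(Y=1) = 15/56, H(X|Y=1) = 1.9656
  p(Y=2) = 13/56, H(X|Y=2) = 1.9501
  p(Y=3) = 1/4, H(X|Y=3) = 1.8352
H(X|Y) = 0.2500×1.8352 + 0.2679×1.9656 + 0.2321×1.9501 + 0.2500×1.8352 = 1.8968 bits


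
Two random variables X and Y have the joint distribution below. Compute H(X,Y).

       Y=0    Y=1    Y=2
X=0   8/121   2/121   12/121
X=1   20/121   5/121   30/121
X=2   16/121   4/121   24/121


H(X,Y) = -Σ p(x,y) log₂ p(x,y)
  p(0,0)=8/121: -0.0661 × log₂(0.0661) = 0.2591
  p(0,1)=2/121: -0.0165 × log₂(0.0165) = 0.0978
  p(0,2)=12/121: -0.0992 × log₂(0.0992) = 0.3306
  p(1,0)=20/121: -0.1653 × log₂(0.1653) = 0.4292
  p(1,1)=5/121: -0.0413 × log₂(0.0413) = 0.1900
  p(1,2)=30/121: -0.2479 × log₂(0.2479) = 0.4988
  p(2,0)=16/121: -0.1322 × log₂(0.1322) = 0.3860
  p(2,1)=4/121: -0.0331 × log₂(0.0331) = 0.1626
  p(2,2)=24/121: -0.1983 × log₂(0.1983) = 0.4629
H(X,Y) = 2.8171 bits


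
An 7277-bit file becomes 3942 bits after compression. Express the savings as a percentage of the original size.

Space savings = (1 - Compressed/Original) × 100%
= (1 - 3942/7277) × 100%
= 45.83%


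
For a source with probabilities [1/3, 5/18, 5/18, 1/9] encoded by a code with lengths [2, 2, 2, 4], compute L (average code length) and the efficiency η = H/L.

Average length L = Σ p_i × l_i = 2.2222 bits
Entropy H = 1.9072 bits
Efficiency η = H/L × 100% = 85.82%


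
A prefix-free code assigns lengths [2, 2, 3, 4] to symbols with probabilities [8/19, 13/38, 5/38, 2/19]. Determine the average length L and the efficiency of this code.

Average length L = Σ p_i × l_i = 2.3421 bits
Entropy H = 1.7817 bits
Efficiency η = H/L × 100% = 76.07%


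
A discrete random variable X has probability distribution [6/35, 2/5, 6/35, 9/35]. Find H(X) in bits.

H(X) = -Σ p(x) log₂ p(x)
  -6/35 × log₂(6/35) = 0.4362
  -2/5 × log₂(2/5) = 0.5288
  -6/35 × log₂(6/35) = 0.4362
  -9/35 × log₂(9/35) = 0.5038
H(X) = 1.9049 bits


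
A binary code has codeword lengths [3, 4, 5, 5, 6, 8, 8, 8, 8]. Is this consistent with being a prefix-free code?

Kraft inequality: Σ 2^(-l_i) ≤ 1 for prefix-free code
Calculating: 2^(-3) + 2^(-4) + 2^(-5) + 2^(-5) + 2^(-6) + 2^(-8) + 2^(-8) + 2^(-8) + 2^(-8)
= 0.125 + 0.0625 + 0.03125 + 0.03125 + 0.015625 + 0.00390625 + 0.00390625 + 0.00390625 + 0.00390625
= 0.2812
Since 0.2812 ≤ 1, prefix-free code exists


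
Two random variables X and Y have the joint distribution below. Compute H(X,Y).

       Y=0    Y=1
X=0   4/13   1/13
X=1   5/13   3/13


H(X,Y) = -Σ p(x,y) log₂ p(x,y)
  p(0,0)=4/13: -0.3077 × log₂(0.3077) = 0.5232
  p(0,1)=1/13: -0.0769 × log₂(0.0769) = 0.2846
  p(1,0)=5/13: -0.3846 × log₂(0.3846) = 0.5302
  p(1,1)=3/13: -0.2308 × log₂(0.2308) = 0.4882
H(X,Y) = 1.8262 bits


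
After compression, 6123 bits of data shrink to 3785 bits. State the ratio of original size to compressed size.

Compression ratio = Original / Compressed
= 6123 / 3785 = 1.62:1


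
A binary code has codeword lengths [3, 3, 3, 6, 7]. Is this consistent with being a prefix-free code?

Kraft inequality: Σ 2^(-l_i) ≤ 1 for prefix-free code
Calculating: 2^(-3) + 2^(-3) + 2^(-3) + 2^(-6) + 2^(-7)
= 0.125 + 0.125 + 0.125 + 0.015625 + 0.0078125
= 0.3984
Since 0.3984 ≤ 1, prefix-free code exists


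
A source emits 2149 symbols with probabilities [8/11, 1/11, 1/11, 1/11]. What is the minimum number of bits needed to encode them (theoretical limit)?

Entropy H = 1.2776 bits/symbol
Minimum bits = H × n = 1.2776 × 2149
= 2745.59 bits


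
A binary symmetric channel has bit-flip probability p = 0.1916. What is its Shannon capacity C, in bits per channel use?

For BSC with error probability p:
C = 1 - H(p) where H(p) is binary entropy
H(0.1916) = -0.1916 × log₂(0.1916) - 0.8084 × log₂(0.8084)
H(p) = 0.7048
C = 1 - 0.7048 = 0.2952 bits/use


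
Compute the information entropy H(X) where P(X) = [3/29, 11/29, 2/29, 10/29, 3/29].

H(X) = -Σ p(x) log₂ p(x)
  -3/29 × log₂(3/29) = 0.3386
  -11/29 × log₂(11/29) = 0.5305
  -2/29 × log₂(2/29) = 0.2661
  -10/29 × log₂(10/29) = 0.5297
  -3/29 × log₂(3/29) = 0.3386
H(X) = 2.0034 bits


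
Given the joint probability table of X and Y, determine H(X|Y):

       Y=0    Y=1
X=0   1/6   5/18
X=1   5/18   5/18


H(X|Y) = Σ_y p(y) H(X|Y=y)
  p(Y=0) = 4/9, H(X|Y=0) = 0.9544
  p(Y=1) = 5/9, H(X|Y=1) = 1.0000
H(X|Y) = 0.4444×0.9544 + 0.5556×1.0000 = 0.9797 bits


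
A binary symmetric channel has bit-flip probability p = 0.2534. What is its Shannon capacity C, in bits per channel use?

For BSC with error probability p:
C = 1 - H(p) where H(p) is binary entropy
H(0.2534) = -0.2534 × log₂(0.2534) - 0.7466 × log₂(0.7466)
H(p) = 0.8166
C = 1 - 0.8166 = 0.1834 bits/use


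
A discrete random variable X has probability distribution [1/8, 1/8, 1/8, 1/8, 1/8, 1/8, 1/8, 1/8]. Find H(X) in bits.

H(X) = -Σ p(x) log₂ p(x)
  -1/8 × log₂(1/8) = 0.3750
  -1/8 × log₂(1/8) = 0.3750
  -1/8 × log₂(1/8) = 0.3750
  -1/8 × log₂(1/8) = 0.3750
  -1/8 × log₂(1/8) = 0.3750
  -1/8 × log₂(1/8) = 0.3750
  -1/8 × log₂(1/8) = 0.3750
  -1/8 × log₂(1/8) = 0.3750
H(X) = 3.0000 bits


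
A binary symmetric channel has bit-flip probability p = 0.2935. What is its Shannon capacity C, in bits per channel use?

For BSC with error probability p:
C = 1 - H(p) where H(p) is binary entropy
H(0.2935) = -0.2935 × log₂(0.2935) - 0.7065 × log₂(0.7065)
H(p) = 0.8732
C = 1 - 0.8732 = 0.1268 bits/use


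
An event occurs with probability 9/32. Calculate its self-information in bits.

Information content I(x) = -log₂(p(x))
I = -log₂(9/32) = -log₂(0.2812)
I = 1.8301 bits


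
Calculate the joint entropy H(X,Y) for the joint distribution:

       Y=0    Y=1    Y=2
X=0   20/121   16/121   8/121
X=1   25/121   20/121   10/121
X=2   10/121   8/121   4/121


H(X,Y) = -Σ p(x,y) log₂ p(x,y)
  p(0,0)=20/121: -0.1653 × log₂(0.1653) = 0.4292
  p(0,1)=16/121: -0.1322 × log₂(0.1322) = 0.3860
  p(0,2)=8/121: -0.0661 × log₂(0.0661) = 0.2591
  p(1,0)=25/121: -0.2066 × log₂(0.2066) = 0.4700
  p(1,1)=20/121: -0.1653 × log₂(0.1653) = 0.4292
  p(1,2)=10/121: -0.0826 × log₂(0.0826) = 0.2973
  p(2,0)=10/121: -0.0826 × log₂(0.0826) = 0.2973
  p(2,1)=8/121: -0.0661 × log₂(0.0661) = 0.2591
  p(2,2)=4/121: -0.0331 × log₂(0.0331) = 0.1626
H(X,Y) = 2.9898 bits


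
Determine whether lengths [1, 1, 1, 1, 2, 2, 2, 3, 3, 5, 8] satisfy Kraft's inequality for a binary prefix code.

Kraft inequality: Σ 2^(-l_i) ≤ 1 for prefix-free code
Calculating: 2^(-1) + 2^(-1) + 2^(-1) + 2^(-1) + 2^(-2) + 2^(-2) + 2^(-2) + 2^(-3) + 2^(-3) + 2^(-5) + 2^(-8)
= 0.5 + 0.5 + 0.5 + 0.5 + 0.25 + 0.25 + 0.25 + 0.125 + 0.125 + 0.03125 + 0.00390625
= 3.0352
Since 3.0352 > 1, prefix-free code does not exist


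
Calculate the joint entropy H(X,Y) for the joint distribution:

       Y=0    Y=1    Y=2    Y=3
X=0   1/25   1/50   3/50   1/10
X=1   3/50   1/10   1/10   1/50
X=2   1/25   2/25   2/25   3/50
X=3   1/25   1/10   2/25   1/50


H(X,Y) = -Σ p(x,y) log₂ p(x,y)
  p(0,0)=1/25: -0.0400 × log₂(0.0400) = 0.1858
  p(0,1)=1/50: -0.0200 × log₂(0.0200) = 0.1129
  p(0,2)=3/50: -0.0600 × log₂(0.0600) = 0.2435
  p(0,3)=1/10: -0.1000 × log₂(0.1000) = 0.3322
  p(1,0)=3/50: -0.0600 × log₂(0.0600) = 0.2435
  p(1,1)=1/10: -0.1000 × log₂(0.1000) = 0.3322
  p(1,2)=1/10: -0.1000 × log₂(0.1000) = 0.3322
  p(1,3)=1/50: -0.0200 × log₂(0.0200) = 0.1129
  p(2,0)=1/25: -0.0400 × log₂(0.0400) = 0.1858
  p(2,1)=2/25: -0.0800 × log₂(0.0800) = 0.2915
  p(2,2)=2/25: -0.0800 × log₂(0.0800) = 0.2915
  p(2,3)=3/50: -0.0600 × log₂(0.0600) = 0.2435
  p(3,0)=1/25: -0.0400 × log₂(0.0400) = 0.1858
  p(3,1)=1/10: -0.1000 × log₂(0.1000) = 0.3322
  p(3,2)=2/25: -0.0800 × log₂(0.0800) = 0.2915
  p(3,3)=1/50: -0.0200 × log₂(0.0200) = 0.1129
H(X,Y) = 3.8298 bits


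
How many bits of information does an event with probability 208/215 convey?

Information content I(x) = -log₂(p(x))
I = -log₂(208/215) = -log₂(0.9674)
I = 0.0478 bits


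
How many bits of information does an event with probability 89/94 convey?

Information content I(x) = -log₂(p(x))
I = -log₂(89/94) = -log₂(0.9468)
I = 0.0789 bits


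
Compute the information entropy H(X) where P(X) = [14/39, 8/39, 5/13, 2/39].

H(X) = -Σ p(x) log₂ p(x)
  -14/39 × log₂(14/39) = 0.5306
  -8/39 × log₂(8/39) = 0.4688
  -5/13 × log₂(5/13) = 0.5302
  -2/39 × log₂(2/39) = 0.2198
H(X) = 1.7493 bits


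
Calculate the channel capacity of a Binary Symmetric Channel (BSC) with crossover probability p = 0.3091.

For BSC with error probability p:
C = 1 - H(p) where H(p) is binary entropy
H(0.3091) = -0.3091 × log₂(0.3091) - 0.6909 × log₂(0.6909)
H(p) = 0.8921
C = 1 - 0.8921 = 0.1079 bits/use


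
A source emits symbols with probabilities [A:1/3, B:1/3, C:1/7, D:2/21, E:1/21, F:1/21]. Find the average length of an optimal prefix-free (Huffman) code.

Huffman tree construction:
Combine smallest probabilities repeatedly
Resulting codes:
  A: 10 (length 2)
  B: 11 (length 2)
  C: 00 (length 2)
  D: 010 (length 3)
  E: 0110 (length 4)
  F: 0111 (length 4)
Average length = Σ p(s) × length(s) = 2.2857 bits


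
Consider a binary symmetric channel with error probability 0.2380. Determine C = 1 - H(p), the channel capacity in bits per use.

For BSC with error probability p:
C = 1 - H(p) where H(p) is binary entropy
H(0.2380) = -0.2380 × log₂(0.2380) - 0.7620 × log₂(0.7620)
H(p) = 0.7917
C = 1 - 0.7917 = 0.2083 bits/use


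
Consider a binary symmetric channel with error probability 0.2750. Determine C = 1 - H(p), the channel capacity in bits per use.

For BSC with error probability p:
C = 1 - H(p) where H(p) is binary entropy
H(0.2750) = -0.2750 × log₂(0.2750) - 0.7250 × log₂(0.7250)
H(p) = 0.8485
C = 1 - 0.8485 = 0.1515 bits/use


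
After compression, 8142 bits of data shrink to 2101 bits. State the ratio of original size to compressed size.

Compression ratio = Original / Compressed
= 8142 / 2101 = 3.88:1


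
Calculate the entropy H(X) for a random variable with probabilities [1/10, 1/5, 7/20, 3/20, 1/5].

H(X) = -Σ p(x) log₂ p(x)
  -1/10 × log₂(1/10) = 0.3322
  -1/5 × log₂(1/5) = 0.4644
  -7/20 × log₂(7/20) = 0.5301
  -3/20 × log₂(3/20) = 0.4105
  -1/5 × log₂(1/5) = 0.4644
H(X) = 2.2016 bits


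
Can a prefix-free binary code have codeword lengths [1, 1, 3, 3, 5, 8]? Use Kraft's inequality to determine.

Kraft inequality: Σ 2^(-l_i) ≤ 1 for prefix-free code
Calculating: 2^(-1) + 2^(-1) + 2^(-3) + 2^(-3) + 2^(-5) + 2^(-8)
= 0.5 + 0.5 + 0.125 + 0.125 + 0.03125 + 0.00390625
= 1.2852
Since 1.2852 > 1, prefix-free code does not exist


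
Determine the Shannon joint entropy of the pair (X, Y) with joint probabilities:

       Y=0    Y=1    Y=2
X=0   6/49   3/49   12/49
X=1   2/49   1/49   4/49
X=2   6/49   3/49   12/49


H(X,Y) = -Σ p(x,y) log₂ p(x,y)
  p(0,0)=6/49: -0.1224 × log₂(0.1224) = 0.3710
  p(0,1)=3/49: -0.0612 × log₂(0.0612) = 0.2467
  p(0,2)=12/49: -0.2449 × log₂(0.2449) = 0.4971
  p(1,0)=2/49: -0.0408 × log₂(0.0408) = 0.1884
  p(1,1)=1/49: -0.0204 × log₂(0.0204) = 0.1146
  p(1,2)=4/49: -0.0816 × log₂(0.0816) = 0.2951
  p(2,0)=6/49: -0.1224 × log₂(0.1224) = 0.3710
  p(2,1)=3/49: -0.0612 × log₂(0.0612) = 0.2467
  p(2,2)=12/49: -0.2449 × log₂(0.2449) = 0.4971
H(X,Y) = 2.8276 bits


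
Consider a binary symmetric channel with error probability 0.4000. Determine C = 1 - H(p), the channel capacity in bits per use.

For BSC with error probability p:
C = 1 - H(p) where H(p) is binary entropy
H(0.4000) = -0.4000 × log₂(0.4000) - 0.6000 × log₂(0.6000)
H(p) = 0.9710
C = 1 - 0.9710 = 0.0290 bits/use


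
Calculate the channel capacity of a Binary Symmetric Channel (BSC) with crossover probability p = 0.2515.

For BSC with error probability p:
C = 1 - H(p) where H(p) is binary entropy
H(0.2515) = -0.2515 × log₂(0.2515) - 0.7485 × log₂(0.7485)
H(p) = 0.8136
C = 1 - 0.8136 = 0.1864 bits/use


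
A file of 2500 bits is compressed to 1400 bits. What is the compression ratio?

Compression ratio = Original / Compressed
= 2500 / 1400 = 1.79:1


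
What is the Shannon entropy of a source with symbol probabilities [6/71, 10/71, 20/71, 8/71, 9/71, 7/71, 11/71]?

H(X) = -Σ p(x) log₂ p(x)
  -6/71 × log₂(6/71) = 0.3012
  -10/71 × log₂(10/71) = 0.3983
  -20/71 × log₂(20/71) = 0.5149
  -8/71 × log₂(8/71) = 0.3549
  -9/71 × log₂(9/71) = 0.3777
  -7/71 × log₂(7/71) = 0.3295
  -11/71 × log₂(11/71) = 0.4168
H(X) = 2.6934 bits


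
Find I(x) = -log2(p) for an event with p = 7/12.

Information content I(x) = -log₂(p(x))
I = -log₂(7/12) = -log₂(0.5833)
I = 0.7776 bits


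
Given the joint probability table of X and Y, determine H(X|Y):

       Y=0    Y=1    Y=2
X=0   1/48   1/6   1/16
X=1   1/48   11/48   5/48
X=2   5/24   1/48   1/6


H(X|Y) = Σ_y p(y) H(X|Y=y)
  p(Y=0) = 1/4, H(X|Y=0) = 0.8167
  p(Y=1) = 5/12, H(X|Y=1) = 1.2192
  p(Y=2) = 1/3, H(X|Y=2) = 1.4772
H(X|Y) = 0.2500×0.8167 + 0.4167×1.2192 + 0.3333×1.4772 = 1.2046 bits


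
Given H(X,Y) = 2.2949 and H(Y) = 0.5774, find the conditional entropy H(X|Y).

Chain rule: H(X,Y) = H(X|Y) + H(Y)
H(X|Y) = H(X,Y) - H(Y) = 2.2949 - 0.5774 = 1.7175 bits


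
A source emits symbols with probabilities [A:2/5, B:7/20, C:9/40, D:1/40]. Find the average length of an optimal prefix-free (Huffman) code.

Huffman tree construction:
Combine smallest probabilities repeatedly
Resulting codes:
  A: 0 (length 1)
  B: 11 (length 2)
  C: 101 (length 3)
  D: 100 (length 3)
Average length = Σ p(s) × length(s) = 1.8500 bits


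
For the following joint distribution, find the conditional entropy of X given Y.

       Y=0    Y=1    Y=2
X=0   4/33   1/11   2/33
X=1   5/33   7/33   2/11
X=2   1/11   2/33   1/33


H(X|Y) = Σ_y p(y) H(X|Y=y)
  p(Y=0) = 4/11, H(X|Y=0) = 1.5546
  p(Y=1) = 4/11, H(X|Y=1) = 1.3844
  p(Y=2) = 3/11, H(X|Y=2) = 1.2244
H(X|Y) = 0.3636×1.5546 + 0.3636×1.3844 + 0.2727×1.2244 = 1.4027 bits


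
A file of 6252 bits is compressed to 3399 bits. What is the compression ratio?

Compression ratio = Original / Compressed
= 6252 / 3399 = 1.84:1


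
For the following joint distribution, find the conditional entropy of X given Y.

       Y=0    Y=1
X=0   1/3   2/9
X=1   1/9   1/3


H(X|Y) = Σ_y p(y) H(X|Y=y)
  p(Y=0) = 4/9, H(X|Y=0) = 0.8113
  p(Y=1) = 5/9, H(X|Y=1) = 0.9710
H(X|Y) = 0.4444×0.8113 + 0.5556×0.9710 = 0.9000 bits


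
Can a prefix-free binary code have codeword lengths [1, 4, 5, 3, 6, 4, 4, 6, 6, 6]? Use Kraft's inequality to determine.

Kraft inequality: Σ 2^(-l_i) ≤ 1 for prefix-free code
Calculating: 2^(-1) + 2^(-4) + 2^(-5) + 2^(-3) + 2^(-6) + 2^(-4) + 2^(-4) + 2^(-6) + 2^(-6) + 2^(-6)
= 0.5 + 0.0625 + 0.03125 + 0.125 + 0.015625 + 0.0625 + 0.0625 + 0.015625 + 0.015625 + 0.015625
= 0.9062
Since 0.9062 ≤ 1, prefix-free code exists


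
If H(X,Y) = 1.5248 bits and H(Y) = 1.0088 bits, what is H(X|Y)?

Chain rule: H(X,Y) = H(X|Y) + H(Y)
H(X|Y) = H(X,Y) - H(Y) = 1.5248 - 1.0088 = 0.516 bits


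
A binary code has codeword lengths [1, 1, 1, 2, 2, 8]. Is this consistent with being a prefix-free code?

Kraft inequality: Σ 2^(-l_i) ≤ 1 for prefix-free code
Calculating: 2^(-1) + 2^(-1) + 2^(-1) + 2^(-2) + 2^(-2) + 2^(-8)
= 0.5 + 0.5 + 0.5 + 0.25 + 0.25 + 0.00390625
= 2.0039
Since 2.0039 > 1, prefix-free code does not exist


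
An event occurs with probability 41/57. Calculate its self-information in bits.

Information content I(x) = -log₂(p(x))
I = -log₂(41/57) = -log₂(0.7193)
I = 0.4753 bits


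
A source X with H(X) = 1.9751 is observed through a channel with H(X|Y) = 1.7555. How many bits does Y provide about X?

I(X;Y) = H(X) - H(X|Y)
I(X;Y) = 1.9751 - 1.7555 = 0.2196 bits


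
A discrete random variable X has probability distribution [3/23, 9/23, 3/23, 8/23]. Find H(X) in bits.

H(X) = -Σ p(x) log₂ p(x)
  -3/23 × log₂(3/23) = 0.3833
  -9/23 × log₂(9/23) = 0.5297
  -3/23 × log₂(3/23) = 0.3833
  -8/23 × log₂(8/23) = 0.5299
H(X) = 1.8262 bits


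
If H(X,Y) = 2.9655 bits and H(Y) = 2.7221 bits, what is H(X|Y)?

Chain rule: H(X,Y) = H(X|Y) + H(Y)
H(X|Y) = H(X,Y) - H(Y) = 2.9655 - 2.7221 = 0.2434 bits


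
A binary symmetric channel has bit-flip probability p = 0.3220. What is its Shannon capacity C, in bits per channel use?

For BSC with error probability p:
C = 1 - H(p) where H(p) is binary entropy
H(0.3220) = -0.3220 × log₂(0.3220) - 0.6780 × log₂(0.6780)
H(p) = 0.9065
C = 1 - 0.9065 = 0.0935 bits/use


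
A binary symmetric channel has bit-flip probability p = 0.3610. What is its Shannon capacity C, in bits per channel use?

For BSC with error probability p:
C = 1 - H(p) where H(p) is binary entropy
H(0.3610) = -0.3610 × log₂(0.3610) - 0.6390 × log₂(0.6390)
H(p) = 0.9435
C = 1 - 0.9435 = 0.0565 bits/use


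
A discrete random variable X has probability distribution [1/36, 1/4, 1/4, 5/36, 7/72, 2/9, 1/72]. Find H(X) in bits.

H(X) = -Σ p(x) log₂ p(x)
  -1/36 × log₂(1/36) = 0.1436
  -1/4 × log₂(1/4) = 0.5000
  -1/4 × log₂(1/4) = 0.5000
  -5/36 × log₂(5/36) = 0.3956
  -7/72 × log₂(7/72) = 0.3269
  -2/9 × log₂(2/9) = 0.4822
  -1/72 × log₂(1/72) = 0.0857
H(X) = 2.4340 bits


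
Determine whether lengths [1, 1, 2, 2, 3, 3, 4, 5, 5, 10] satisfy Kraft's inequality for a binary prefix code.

Kraft inequality: Σ 2^(-l_i) ≤ 1 for prefix-free code
Calculating: 2^(-1) + 2^(-1) + 2^(-2) + 2^(-2) + 2^(-3) + 2^(-3) + 2^(-4) + 2^(-5) + 2^(-5) + 2^(-10)
= 0.5 + 0.5 + 0.25 + 0.25 + 0.125 + 0.125 + 0.0625 + 0.03125 + 0.03125 + 0.0009765625
= 1.8760
Since 1.8760 > 1, prefix-free code does not exist


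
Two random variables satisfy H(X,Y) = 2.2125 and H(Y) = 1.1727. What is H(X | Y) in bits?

Chain rule: H(X,Y) = H(X|Y) + H(Y)
H(X|Y) = H(X,Y) - H(Y) = 2.2125 - 1.1727 = 1.0398 bits


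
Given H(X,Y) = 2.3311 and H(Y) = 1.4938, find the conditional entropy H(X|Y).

Chain rule: H(X,Y) = H(X|Y) + H(Y)
H(X|Y) = H(X,Y) - H(Y) = 2.3311 - 1.4938 = 0.8373 bits


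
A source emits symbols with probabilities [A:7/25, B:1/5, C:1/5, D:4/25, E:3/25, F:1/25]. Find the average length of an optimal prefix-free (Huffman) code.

Huffman tree construction:
Combine smallest probabilities repeatedly
Resulting codes:
  A: 10 (length 2)
  B: 00 (length 2)
  C: 01 (length 2)
  D: 110 (length 3)
  E: 1111 (length 4)
  F: 1110 (length 4)
Average length = Σ p(s) × length(s) = 2.4800 bits


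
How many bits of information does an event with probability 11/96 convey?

Information content I(x) = -log₂(p(x))
I = -log₂(11/96) = -log₂(0.1146)
I = 3.1255 bits


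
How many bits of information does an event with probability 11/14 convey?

Information content I(x) = -log₂(p(x))
I = -log₂(11/14) = -log₂(0.7857)
I = 0.3479 bits


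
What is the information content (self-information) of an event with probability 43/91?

Information content I(x) = -log₂(p(x))
I = -log₂(43/91) = -log₂(0.4725)
I = 1.0815 bits


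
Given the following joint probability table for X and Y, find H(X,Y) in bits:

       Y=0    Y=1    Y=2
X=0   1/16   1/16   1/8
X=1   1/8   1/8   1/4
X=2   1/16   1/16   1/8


H(X,Y) = -Σ p(x,y) log₂ p(x,y)
  p(0,0)=1/16: -0.0625 × log₂(0.0625) = 0.2500
  p(0,1)=1/16: -0.0625 × log₂(0.0625) = 0.2500
  p(0,2)=1/8: -0.1250 × log₂(0.1250) = 0.3750
  p(1,0)=1/8: -0.1250 × log₂(0.1250) = 0.3750
  p(1,1)=1/8: -0.1250 × log₂(0.1250) = 0.3750
  p(1,2)=1/4: -0.2500 × log₂(0.2500) = 0.5000
  p(2,0)=1/16: -0.0625 × log₂(0.0625) = 0.2500
  p(2,1)=1/16: -0.0625 × log₂(0.0625) = 0.2500
  p(2,2)=1/8: -0.1250 × log₂(0.1250) = 0.3750
H(X,Y) = 3.0000 bits


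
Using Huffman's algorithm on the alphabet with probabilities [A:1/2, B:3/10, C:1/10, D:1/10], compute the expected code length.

Huffman tree construction:
Combine smallest probabilities repeatedly
Resulting codes:
  A: 0 (length 1)
  B: 11 (length 2)
  C: 100 (length 3)
  D: 101 (length 3)
Average length = Σ p(s) × length(s) = 1.7000 bits


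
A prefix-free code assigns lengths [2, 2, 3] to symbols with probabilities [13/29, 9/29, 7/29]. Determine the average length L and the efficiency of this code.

Average length L = Σ p_i × l_i = 2.2414 bits
Entropy H = 1.5378 bits
Efficiency η = H/L × 100% = 68.61%


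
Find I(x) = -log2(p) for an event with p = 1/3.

Information content I(x) = -log₂(p(x))
I = -log₂(1/3) = -log₂(0.3333)
I = 1.5850 bits


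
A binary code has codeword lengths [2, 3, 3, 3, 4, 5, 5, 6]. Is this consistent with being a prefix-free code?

Kraft inequality: Σ 2^(-l_i) ≤ 1 for prefix-free code
Calculating: 2^(-2) + 2^(-3) + 2^(-3) + 2^(-3) + 2^(-4) + 2^(-5) + 2^(-5) + 2^(-6)
= 0.25 + 0.125 + 0.125 + 0.125 + 0.0625 + 0.03125 + 0.03125 + 0.015625
= 0.7656
Since 0.7656 ≤ 1, prefix-free code exists


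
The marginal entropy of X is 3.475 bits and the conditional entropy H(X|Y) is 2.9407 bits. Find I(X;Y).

I(X;Y) = H(X) - H(X|Y)
I(X;Y) = 3.475 - 2.9407 = 0.5343 bits


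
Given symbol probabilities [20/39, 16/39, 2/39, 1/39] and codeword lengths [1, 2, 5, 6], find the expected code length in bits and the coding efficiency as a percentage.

Average length L = Σ p_i × l_i = 1.7436 bits
Entropy H = 1.3767 bits
Efficiency η = H/L × 100% = 78.96%


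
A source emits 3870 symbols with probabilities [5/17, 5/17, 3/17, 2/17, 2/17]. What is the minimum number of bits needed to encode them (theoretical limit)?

Entropy H = 2.2066 bits/symbol
Minimum bits = H × n = 2.2066 × 3870
= 8539.66 bits


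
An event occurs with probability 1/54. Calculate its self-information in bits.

Information content I(x) = -log₂(p(x))
I = -log₂(1/54) = -log₂(0.0185)
I = 5.7549 bits


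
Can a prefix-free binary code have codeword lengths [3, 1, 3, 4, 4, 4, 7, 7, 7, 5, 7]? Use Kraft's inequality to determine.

Kraft inequality: Σ 2^(-l_i) ≤ 1 for prefix-free code
Calculating: 2^(-3) + 2^(-1) + 2^(-3) + 2^(-4) + 2^(-4) + 2^(-4) + 2^(-7) + 2^(-7) + 2^(-7) + 2^(-5) + 2^(-7)
= 0.125 + 0.5 + 0.125 + 0.0625 + 0.0625 + 0.0625 + 0.0078125 + 0.0078125 + 0.0078125 + 0.03125 + 0.0078125
= 1.0000
Since 1.0000 ≤ 1, prefix-free code exists


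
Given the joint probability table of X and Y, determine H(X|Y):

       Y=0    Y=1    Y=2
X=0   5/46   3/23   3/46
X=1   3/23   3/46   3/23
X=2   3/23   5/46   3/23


H(X|Y) = Σ_y p(y) H(X|Y=y)
  p(Y=0) = 17/46, H(X|Y=0) = 1.5799
  p(Y=1) = 7/23, H(X|Y=1) = 1.5306
  p(Y=2) = 15/46, H(X|Y=2) = 1.5219
H(X|Y) = 0.3696×1.5799 + 0.3043×1.5306 + 0.3261×1.5219 = 1.5460 bits


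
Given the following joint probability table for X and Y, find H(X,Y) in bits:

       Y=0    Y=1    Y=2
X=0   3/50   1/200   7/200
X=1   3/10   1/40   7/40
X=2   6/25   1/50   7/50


H(X,Y) = -Σ p(x,y) log₂ p(x,y)
  p(0,0)=3/50: -0.0600 × log₂(0.0600) = 0.2435
  p(0,1)=1/200: -0.0050 × log₂(0.0050) = 0.0382
  p(0,2)=7/200: -0.0350 × log₂(0.0350) = 0.1693
  p(1,0)=3/10: -0.3000 × log₂(0.3000) = 0.5211
  p(1,1)=1/40: -0.0250 × log₂(0.0250) = 0.1330
  p(1,2)=7/40: -0.1750 × log₂(0.1750) = 0.4401
  p(2,0)=6/25: -0.2400 × log₂(0.2400) = 0.4941
  p(2,1)=1/50: -0.0200 × log₂(0.0200) = 0.1129
  p(2,2)=7/50: -0.1400 × log₂(0.1400) = 0.3971
H(X,Y) = 2.5493 bits


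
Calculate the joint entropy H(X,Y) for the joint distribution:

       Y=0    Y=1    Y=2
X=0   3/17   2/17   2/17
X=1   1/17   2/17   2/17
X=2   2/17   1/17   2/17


H(X,Y) = -Σ p(x,y) log₂ p(x,y)
  p(0,0)=3/17: -0.1765 × log₂(0.1765) = 0.4416
  p(0,1)=2/17: -0.1176 × log₂(0.1176) = 0.3632
  p(0,2)=2/17: -0.1176 × log₂(0.1176) = 0.3632
  p(1,0)=1/17: -0.0588 × log₂(0.0588) = 0.2404
  p(1,1)=2/17: -0.1176 × log₂(0.1176) = 0.3632
  p(1,2)=2/17: -0.1176 × log₂(0.1176) = 0.3632
  p(2,0)=2/17: -0.1176 × log₂(0.1176) = 0.3632
  p(2,1)=1/17: -0.0588 × log₂(0.0588) = 0.2404
  p(2,2)=2/17: -0.1176 × log₂(0.1176) = 0.3632
H(X,Y) = 3.1019 bits


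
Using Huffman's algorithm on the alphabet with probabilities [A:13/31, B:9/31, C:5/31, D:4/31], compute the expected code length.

Huffman tree construction:
Combine smallest probabilities repeatedly
Resulting codes:
  A: 0 (length 1)
  B: 10 (length 2)
  C: 111 (length 3)
  D: 110 (length 3)
Average length = Σ p(s) × length(s) = 1.8710 bits


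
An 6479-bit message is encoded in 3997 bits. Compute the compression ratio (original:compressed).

Compression ratio = Original / Compressed
= 6479 / 3997 = 1.62:1


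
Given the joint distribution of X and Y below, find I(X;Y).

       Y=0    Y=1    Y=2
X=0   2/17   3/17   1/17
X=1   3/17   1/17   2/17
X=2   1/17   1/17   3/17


H(X) = 1.5799, H(Y) = 1.5799, H(X,Y) = 3.0131
I(X;Y) = H(X) + H(Y) - H(X,Y) = 0.1467 bits


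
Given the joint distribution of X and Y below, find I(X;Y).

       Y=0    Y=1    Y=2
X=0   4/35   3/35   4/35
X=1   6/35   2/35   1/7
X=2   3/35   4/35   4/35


H(X) = 1.5803, H(Y) = 1.5653, H(X,Y) = 3.1113
I(X;Y) = H(X) + H(Y) - H(X,Y) = 0.0343 bits


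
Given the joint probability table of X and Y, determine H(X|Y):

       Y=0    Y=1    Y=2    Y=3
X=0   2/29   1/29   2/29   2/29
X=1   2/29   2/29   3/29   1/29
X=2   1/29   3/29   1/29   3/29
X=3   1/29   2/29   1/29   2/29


H(X|Y) = Σ_y p(y) H(X|Y=y)
  p(Y=0) = 6/29, H(X|Y=0) = 1.9183
  p(Y=1) = 8/29, H(X|Y=1) = 1.9056
  p(Y=2) = 7/29, H(X|Y=2) = 1.8424
  p(Y=3) = 8/29, H(X|Y=3) = 1.9056
H(X|Y) = 0.2069×1.9183 + 0.2759×1.9056 + 0.2414×1.8424 + 0.2759×1.9056 = 1.8930 bits


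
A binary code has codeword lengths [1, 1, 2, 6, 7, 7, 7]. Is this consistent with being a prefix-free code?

Kraft inequality: Σ 2^(-l_i) ≤ 1 for prefix-free code
Calculating: 2^(-1) + 2^(-1) + 2^(-2) + 2^(-6) + 2^(-7) + 2^(-7) + 2^(-7)
= 0.5 + 0.5 + 0.25 + 0.015625 + 0.0078125 + 0.0078125 + 0.0078125
= 1.2891
Since 1.2891 > 1, prefix-free code does not exist


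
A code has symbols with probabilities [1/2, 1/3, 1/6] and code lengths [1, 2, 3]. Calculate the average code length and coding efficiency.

Average length L = Σ p_i × l_i = 1.6667 bits
Entropy H = 1.4591 bits
Efficiency η = H/L × 100% = 87.55%


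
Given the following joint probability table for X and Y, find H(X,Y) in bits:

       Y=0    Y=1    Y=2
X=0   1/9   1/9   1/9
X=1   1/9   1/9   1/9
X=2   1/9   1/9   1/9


H(X,Y) = -Σ p(x,y) log₂ p(x,y)
  p(0,0)=1/9: -0.1111 × log₂(0.1111) = 0.3522
  p(0,1)=1/9: -0.1111 × log₂(0.1111) = 0.3522
  p(0,2)=1/9: -0.1111 × log₂(0.1111) = 0.3522
  p(1,0)=1/9: -0.1111 × log₂(0.1111) = 0.3522
  p(1,1)=1/9: -0.1111 × log₂(0.1111) = 0.3522
  p(1,2)=1/9: -0.1111 × log₂(0.1111) = 0.3522
  p(2,0)=1/9: -0.1111 × log₂(0.1111) = 0.3522
  p(2,1)=1/9: -0.1111 × log₂(0.1111) = 0.3522
  p(2,2)=1/9: -0.1111 × log₂(0.1111) = 0.3522
H(X,Y) = 3.1699 bits


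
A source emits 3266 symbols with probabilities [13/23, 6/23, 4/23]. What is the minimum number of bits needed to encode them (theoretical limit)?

Entropy H = 1.4098 bits/symbol
Minimum bits = H × n = 1.4098 × 3266
= 4604.55 bits


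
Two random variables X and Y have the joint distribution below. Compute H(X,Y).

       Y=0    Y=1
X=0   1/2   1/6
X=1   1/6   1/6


H(X,Y) = -Σ p(x,y) log₂ p(x,y)
  p(0,0)=1/2: -0.5000 × log₂(0.5000) = 0.5000
  p(0,1)=1/6: -0.1667 × log₂(0.1667) = 0.4308
  p(1,0)=1/6: -0.1667 × log₂(0.1667) = 0.4308
  p(1,1)=1/6: -0.1667 × log₂(0.1667) = 0.4308
H(X,Y) = 1.7925 bits


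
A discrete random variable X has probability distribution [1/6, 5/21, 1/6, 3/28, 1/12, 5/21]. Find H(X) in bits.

H(X) = -Σ p(x) log₂ p(x)
  -1/6 × log₂(1/6) = 0.4308
  -5/21 × log₂(5/21) = 0.4929
  -1/6 × log₂(1/6) = 0.4308
  -3/28 × log₂(3/28) = 0.3453
  -1/12 × log₂(1/12) = 0.2987
  -5/21 × log₂(5/21) = 0.4929
H(X) = 2.4916 bits


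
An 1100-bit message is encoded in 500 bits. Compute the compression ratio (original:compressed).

Compression ratio = Original / Compressed
= 1100 / 500 = 2.20:1


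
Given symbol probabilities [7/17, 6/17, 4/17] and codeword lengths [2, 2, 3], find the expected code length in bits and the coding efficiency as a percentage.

Average length L = Σ p_i × l_i = 2.2353 bits
Entropy H = 1.5486 bits
Efficiency η = H/L × 100% = 69.28%


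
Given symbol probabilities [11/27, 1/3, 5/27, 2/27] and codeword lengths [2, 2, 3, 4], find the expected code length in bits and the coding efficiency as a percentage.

Average length L = Σ p_i × l_i = 2.3333 bits
Entropy H = 1.7848 bits
Efficiency η = H/L × 100% = 76.49%


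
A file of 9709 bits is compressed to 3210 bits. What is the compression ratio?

Compression ratio = Original / Compressed
= 9709 / 3210 = 3.02:1


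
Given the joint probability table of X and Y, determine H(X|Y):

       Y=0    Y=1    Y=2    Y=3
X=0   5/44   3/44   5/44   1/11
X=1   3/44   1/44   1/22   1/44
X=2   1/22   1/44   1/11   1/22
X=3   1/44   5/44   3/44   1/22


H(X|Y) = Σ_y p(y) H(X|Y=y)
  p(Y=0) = 1/4, H(X|Y=0) = 1.7899
  p(Y=1) = 5/22, H(X|Y=1) = 1.6855
  p(Y=2) = 7/22, H(X|Y=2) = 1.9242
  p(Y=3) = 9/44, H(X|Y=3) = 1.8366
H(X|Y) = 0.2500×1.7899 + 0.2273×1.6855 + 0.3182×1.9242 + 0.2045×1.8366 = 1.8184 bits
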